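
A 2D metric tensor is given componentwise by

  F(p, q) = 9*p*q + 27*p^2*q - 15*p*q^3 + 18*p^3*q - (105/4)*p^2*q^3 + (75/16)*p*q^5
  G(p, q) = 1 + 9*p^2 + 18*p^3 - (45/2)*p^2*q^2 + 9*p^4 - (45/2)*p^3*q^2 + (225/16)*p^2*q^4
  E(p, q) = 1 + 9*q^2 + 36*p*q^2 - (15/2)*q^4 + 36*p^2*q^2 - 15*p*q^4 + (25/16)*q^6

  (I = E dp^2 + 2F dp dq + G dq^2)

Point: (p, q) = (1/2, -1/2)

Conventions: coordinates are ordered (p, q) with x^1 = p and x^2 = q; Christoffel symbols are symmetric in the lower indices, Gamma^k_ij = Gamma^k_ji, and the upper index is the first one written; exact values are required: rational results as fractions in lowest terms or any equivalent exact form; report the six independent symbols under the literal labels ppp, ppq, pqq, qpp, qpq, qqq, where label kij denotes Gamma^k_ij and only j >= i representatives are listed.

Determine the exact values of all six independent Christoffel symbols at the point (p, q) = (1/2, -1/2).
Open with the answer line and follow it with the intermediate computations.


Answer: Gamma_ppp = 4368/6277, Gamma_ppq = -7371/6277, Gamma_pqq = -2730/6277, Gamma_qpp = -2736/6277, Gamma_qpq = 4617/6277, Gamma_qqq = 1710/6277

E = 9305/1024, F = -5187/1024, G = 4273/1024 at the point
E_p = 273/16, E_q = -7371/256, F_p = -10107/512, F_q = 1887/512, G_p = 4617/256, G_q = 855/128
EG - F^2 = 6277/512;  g^inv = (512/6277) * [[4273/1024, 5187/1024], [5187/1024, 9305/1024]]
first-kind symbols [ij,l] = (1/2)(d_i g_jl + d_j g_il - d_l g_ij): [pp,p] = E_p/2 = 273/32, [pp,q] = F_p - E_q/2 = -171/32, [pq,p] = E_q/2 = -7371/512, [pq,q] = G_p/2 = 4617/512, [qq,p] = F_q - G_p/2 = -1365/256, [qq,q] = G_q/2 = 855/256
Gamma^p_ij = (G*[ij,p] - F*[ij,q])/(EG - F^2), Gamma^q_ij = (E*[ij,q] - F*[ij,p])/(EG - F^2)


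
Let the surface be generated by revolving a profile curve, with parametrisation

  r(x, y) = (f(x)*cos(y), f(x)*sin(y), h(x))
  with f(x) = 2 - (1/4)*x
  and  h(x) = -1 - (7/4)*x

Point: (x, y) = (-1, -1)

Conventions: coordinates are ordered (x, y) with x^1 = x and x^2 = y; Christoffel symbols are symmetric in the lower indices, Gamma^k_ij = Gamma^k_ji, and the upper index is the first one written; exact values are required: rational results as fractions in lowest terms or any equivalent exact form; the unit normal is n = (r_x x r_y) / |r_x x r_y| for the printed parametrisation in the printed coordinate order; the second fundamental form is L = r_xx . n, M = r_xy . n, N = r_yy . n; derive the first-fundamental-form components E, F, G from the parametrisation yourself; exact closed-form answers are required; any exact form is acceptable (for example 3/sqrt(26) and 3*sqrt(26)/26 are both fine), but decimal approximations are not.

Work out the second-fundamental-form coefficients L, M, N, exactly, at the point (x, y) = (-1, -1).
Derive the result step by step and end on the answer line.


f = 9/4, f' = -1/4, f'' = 0, h' = -7/4, h'' = 0
E = 25/8, F = 0, G = 81/16; answer radicand W^2 = 25/8
unnormalised second-form numerators: l = 0, m = 0, n = -63/16; L = l/sqrt(25/8), and similarly M = m/sqrt(W^2), N = n/sqrt(W^2)

Answer: L = 0, M = 0, N = -63*sqrt(2)/40


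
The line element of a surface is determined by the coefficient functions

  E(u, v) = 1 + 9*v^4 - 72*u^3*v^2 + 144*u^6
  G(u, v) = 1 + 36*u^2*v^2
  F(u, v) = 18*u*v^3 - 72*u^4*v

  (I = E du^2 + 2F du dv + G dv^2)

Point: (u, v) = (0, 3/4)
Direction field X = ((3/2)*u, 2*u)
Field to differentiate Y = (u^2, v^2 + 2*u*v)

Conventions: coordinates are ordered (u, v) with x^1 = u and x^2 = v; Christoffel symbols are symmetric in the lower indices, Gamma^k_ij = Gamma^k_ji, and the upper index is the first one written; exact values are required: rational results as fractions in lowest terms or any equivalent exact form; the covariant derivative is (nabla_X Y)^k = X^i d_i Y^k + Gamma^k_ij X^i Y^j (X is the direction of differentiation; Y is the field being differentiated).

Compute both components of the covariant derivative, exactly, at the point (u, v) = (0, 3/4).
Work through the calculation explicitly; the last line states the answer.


E = 985/256, F = 0, G = 1 at the point
E_u = 0, E_v = 243/16, F_u = 243/32, F_v = 0, G_u = 0, G_v = 0
EG - F^2 = 985/256;  g^inv = (256/985) * [[1, 0], [0, 985/256]]
first-kind symbols [ij,l] = (1/2)(d_i g_jl + d_j g_il - d_l g_ij): [uu,u] = E_u/2 = 0, [uu,v] = F_u - E_v/2 = 0, [uv,u] = E_v/2 = 243/32, [uv,v] = G_u/2 = 0, [vv,u] = F_v - G_u/2 = 0, [vv,v] = G_v/2 = 0
Gamma^u_ij = (G*[ij,u] - F*[ij,v])/(EG - F^2), Gamma^v_ij = (E*[ij,v] - F*[ij,u])/(EG - F^2)
Gamma_uuu = 0, Gamma_uuv = 1944/985, Gamma_uvv = 0, Gamma_vuu = 0, Gamma_vuv = 0, Gamma_vvv = 0
X = (0, 0), Y = (0, 9/16) at the point

Answer: (nabla_X Y)^u = 0, (nabla_X Y)^v = 0


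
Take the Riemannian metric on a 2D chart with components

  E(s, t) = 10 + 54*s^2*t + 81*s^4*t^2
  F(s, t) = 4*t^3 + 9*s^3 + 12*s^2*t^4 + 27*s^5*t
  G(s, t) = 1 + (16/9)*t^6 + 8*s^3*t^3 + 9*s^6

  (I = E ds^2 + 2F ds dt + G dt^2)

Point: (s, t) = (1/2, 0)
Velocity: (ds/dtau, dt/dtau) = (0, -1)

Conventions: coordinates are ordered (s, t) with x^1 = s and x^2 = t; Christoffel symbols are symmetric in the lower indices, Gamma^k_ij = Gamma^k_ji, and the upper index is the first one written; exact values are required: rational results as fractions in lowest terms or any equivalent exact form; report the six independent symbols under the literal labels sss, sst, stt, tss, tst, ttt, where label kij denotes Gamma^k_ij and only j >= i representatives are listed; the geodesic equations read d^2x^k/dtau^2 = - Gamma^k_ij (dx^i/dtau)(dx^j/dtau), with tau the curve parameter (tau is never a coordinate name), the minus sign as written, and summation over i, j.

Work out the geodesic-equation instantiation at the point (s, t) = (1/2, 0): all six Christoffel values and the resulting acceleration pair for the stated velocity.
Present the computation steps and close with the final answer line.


E = 10, F = 9/8, G = 73/64 at the point
E_s = 0, E_t = 27/2, F_s = 27/4, F_t = 27/32, G_s = 27/16, G_t = 0
EG - F^2 = 649/64;  g^inv = (64/649) * [[73/64, -9/8], [-9/8, 10]]
first-kind symbols [ij,l] = (1/2)(d_i g_jl + d_j g_il - d_l g_ij): [ss,s] = E_s/2 = 0, [ss,t] = F_s - E_t/2 = 0, [st,s] = E_t/2 = 27/4, [st,t] = G_s/2 = 27/32, [tt,s] = F_t - G_s/2 = 0, [tt,t] = G_t/2 = 0
Gamma^s_ij = (G*[ij,s] - F*[ij,t])/(EG - F^2), Gamma^t_ij = (E*[ij,t] - F*[ij,s])/(EG - F^2)
Gamma_sss = 0, Gamma_sst = 432/649, Gamma_stt = 0, Gamma_tss = 0, Gamma_tst = 54/649, Gamma_ttt = 0
d^2s/dtau^2 = -(Gamma_sss*(0)^2 + 2*Gamma_sst*(0)*(-1) + Gamma_stt*(-1)^2) = 0
d^2t/dtau^2 = -(Gamma_tss*(0)^2 + 2*Gamma_tst*(0)*(-1) + Gamma_ttt*(-1)^2) = 0

Answer: Gamma_sss = 0, Gamma_sst = 432/649, Gamma_stt = 0, Gamma_tss = 0, Gamma_tst = 54/649, Gamma_ttt = 0; accelerations (d^2s/dtau^2, d^2t/dtau^2) = (0, 0)


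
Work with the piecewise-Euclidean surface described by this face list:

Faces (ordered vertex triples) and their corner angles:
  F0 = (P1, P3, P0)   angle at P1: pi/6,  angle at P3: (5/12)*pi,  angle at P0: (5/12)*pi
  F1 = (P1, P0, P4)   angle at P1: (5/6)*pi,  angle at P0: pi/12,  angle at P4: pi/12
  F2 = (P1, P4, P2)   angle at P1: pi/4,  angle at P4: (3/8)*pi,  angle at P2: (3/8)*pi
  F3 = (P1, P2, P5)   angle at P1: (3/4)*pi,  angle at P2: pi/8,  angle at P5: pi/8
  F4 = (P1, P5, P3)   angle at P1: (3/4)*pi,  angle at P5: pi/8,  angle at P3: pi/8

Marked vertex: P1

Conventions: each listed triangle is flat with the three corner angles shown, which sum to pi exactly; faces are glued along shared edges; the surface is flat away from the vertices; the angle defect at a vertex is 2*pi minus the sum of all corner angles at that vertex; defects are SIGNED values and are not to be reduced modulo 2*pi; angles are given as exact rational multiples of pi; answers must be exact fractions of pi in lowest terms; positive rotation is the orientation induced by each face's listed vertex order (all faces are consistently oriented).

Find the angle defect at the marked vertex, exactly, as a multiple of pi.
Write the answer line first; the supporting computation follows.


Answer: defect(P1) = (-3/4)*pi

Sum of corner angles at P1: (11/4)*pi
defect = 2*pi - (11/4)*pi


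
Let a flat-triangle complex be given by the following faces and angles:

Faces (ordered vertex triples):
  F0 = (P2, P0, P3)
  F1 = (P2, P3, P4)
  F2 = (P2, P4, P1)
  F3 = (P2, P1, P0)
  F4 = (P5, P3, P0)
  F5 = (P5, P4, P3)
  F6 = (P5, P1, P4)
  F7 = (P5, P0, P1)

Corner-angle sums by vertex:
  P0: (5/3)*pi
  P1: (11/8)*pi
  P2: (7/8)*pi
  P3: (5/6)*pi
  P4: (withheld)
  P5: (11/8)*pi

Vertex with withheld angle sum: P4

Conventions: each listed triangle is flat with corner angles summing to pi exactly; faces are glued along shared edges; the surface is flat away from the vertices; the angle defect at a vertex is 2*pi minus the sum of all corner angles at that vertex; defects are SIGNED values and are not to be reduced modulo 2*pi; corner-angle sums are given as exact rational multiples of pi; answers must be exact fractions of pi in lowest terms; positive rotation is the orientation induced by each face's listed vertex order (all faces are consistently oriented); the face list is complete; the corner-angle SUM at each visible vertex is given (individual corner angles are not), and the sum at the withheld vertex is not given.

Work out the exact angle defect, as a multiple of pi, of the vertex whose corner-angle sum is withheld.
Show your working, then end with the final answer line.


V = 6, E = 12, F = 8; chi = V - E + F = 2
Gauss-Bonnet: total defect = 2*pi*chi = 4*pi; visible defects sum to (31/8)*pi

Answer: defect(P4) = pi/8


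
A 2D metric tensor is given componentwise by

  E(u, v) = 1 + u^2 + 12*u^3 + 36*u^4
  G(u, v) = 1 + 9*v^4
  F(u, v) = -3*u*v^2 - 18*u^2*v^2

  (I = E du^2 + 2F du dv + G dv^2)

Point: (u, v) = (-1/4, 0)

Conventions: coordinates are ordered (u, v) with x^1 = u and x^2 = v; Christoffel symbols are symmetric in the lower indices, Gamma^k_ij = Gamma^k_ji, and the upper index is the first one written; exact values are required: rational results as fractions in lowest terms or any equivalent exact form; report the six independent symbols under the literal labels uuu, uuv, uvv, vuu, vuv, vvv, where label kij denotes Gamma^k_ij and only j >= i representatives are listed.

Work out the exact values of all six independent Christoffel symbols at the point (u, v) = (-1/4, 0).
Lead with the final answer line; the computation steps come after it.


Answer: Gamma_uuu = -16/65, Gamma_uuv = 0, Gamma_uvv = 0, Gamma_vuu = 0, Gamma_vuv = 0, Gamma_vvv = 0

E = 65/64, F = 0, G = 1 at the point
E_u = -1/2, E_v = 0, F_u = 0, F_v = 0, G_u = 0, G_v = 0
EG - F^2 = 65/64;  g^inv = (64/65) * [[1, 0], [0, 65/64]]
first-kind symbols [ij,l] = (1/2)(d_i g_jl + d_j g_il - d_l g_ij): [uu,u] = E_u/2 = -1/4, [uu,v] = F_u - E_v/2 = 0, [uv,u] = E_v/2 = 0, [uv,v] = G_u/2 = 0, [vv,u] = F_v - G_u/2 = 0, [vv,v] = G_v/2 = 0
Gamma^u_ij = (G*[ij,u] - F*[ij,v])/(EG - F^2), Gamma^v_ij = (E*[ij,v] - F*[ij,u])/(EG - F^2)


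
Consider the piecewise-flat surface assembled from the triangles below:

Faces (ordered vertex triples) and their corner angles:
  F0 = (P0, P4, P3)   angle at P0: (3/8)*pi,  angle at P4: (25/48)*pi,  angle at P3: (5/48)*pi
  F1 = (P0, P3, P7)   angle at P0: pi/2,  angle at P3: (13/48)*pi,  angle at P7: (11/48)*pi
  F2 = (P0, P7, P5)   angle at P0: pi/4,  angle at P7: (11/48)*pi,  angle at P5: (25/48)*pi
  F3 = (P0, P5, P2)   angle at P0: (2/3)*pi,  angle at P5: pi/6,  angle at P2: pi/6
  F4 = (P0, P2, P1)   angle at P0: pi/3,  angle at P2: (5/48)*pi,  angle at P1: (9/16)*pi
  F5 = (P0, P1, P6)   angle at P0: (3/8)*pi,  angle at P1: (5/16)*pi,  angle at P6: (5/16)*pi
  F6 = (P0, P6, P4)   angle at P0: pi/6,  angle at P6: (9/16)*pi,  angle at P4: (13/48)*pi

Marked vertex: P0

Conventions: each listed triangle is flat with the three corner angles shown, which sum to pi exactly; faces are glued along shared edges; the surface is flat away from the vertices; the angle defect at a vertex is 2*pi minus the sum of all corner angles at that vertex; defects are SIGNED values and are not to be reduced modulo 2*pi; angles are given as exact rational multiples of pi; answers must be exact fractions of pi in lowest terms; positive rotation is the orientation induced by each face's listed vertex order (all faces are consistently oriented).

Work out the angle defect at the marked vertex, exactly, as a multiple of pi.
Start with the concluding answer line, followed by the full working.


Answer: defect(P0) = (-2/3)*pi

Sum of corner angles at P0: (8/3)*pi
defect = 2*pi - (8/3)*pi


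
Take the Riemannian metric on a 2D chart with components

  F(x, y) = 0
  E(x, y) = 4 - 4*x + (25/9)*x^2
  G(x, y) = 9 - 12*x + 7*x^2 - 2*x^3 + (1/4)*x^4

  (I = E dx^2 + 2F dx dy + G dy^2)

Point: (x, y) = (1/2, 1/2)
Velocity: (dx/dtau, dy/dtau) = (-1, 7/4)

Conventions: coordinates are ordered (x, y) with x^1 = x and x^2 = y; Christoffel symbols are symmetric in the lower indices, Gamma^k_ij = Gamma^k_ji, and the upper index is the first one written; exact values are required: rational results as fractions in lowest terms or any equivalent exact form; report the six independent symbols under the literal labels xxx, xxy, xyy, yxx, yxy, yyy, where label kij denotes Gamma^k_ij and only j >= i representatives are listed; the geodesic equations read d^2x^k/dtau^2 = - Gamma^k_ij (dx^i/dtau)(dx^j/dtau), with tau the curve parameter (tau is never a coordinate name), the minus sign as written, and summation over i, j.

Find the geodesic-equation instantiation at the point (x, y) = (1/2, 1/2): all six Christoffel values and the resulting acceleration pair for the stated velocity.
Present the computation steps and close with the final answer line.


E = 97/36, F = 0, G = 289/64 at the point
E_x = -11/9, E_y = 0, F_x = 0, F_y = 0, G_x = -51/8, G_y = 0
EG - F^2 = 28033/2304;  g^inv = (2304/28033) * [[289/64, 0], [0, 97/36]]
first-kind symbols [ij,l] = (1/2)(d_i g_jl + d_j g_il - d_l g_ij): [xx,x] = E_x/2 = -11/18, [xx,y] = F_x - E_y/2 = 0, [xy,x] = E_y/2 = 0, [xy,y] = G_x/2 = -51/16, [yy,x] = F_y - G_x/2 = 51/16, [yy,y] = G_y/2 = 0
Gamma^x_ij = (G*[ij,x] - F*[ij,y])/(EG - F^2), Gamma^y_ij = (E*[ij,y] - F*[ij,x])/(EG - F^2)
Gamma_xxx = -22/97, Gamma_xxy = 0, Gamma_xyy = 459/388, Gamma_yxx = 0, Gamma_yxy = -12/17, Gamma_yyy = 0
d^2x/dtau^2 = -(Gamma_xxx*(-1)^2 + 2*Gamma_xxy*(-1)*(7/4) + Gamma_xyy*(7/4)^2) = -21083/6208
d^2y/dtau^2 = -(Gamma_yxx*(-1)^2 + 2*Gamma_yxy*(-1)*(7/4) + Gamma_yyy*(7/4)^2) = -42/17

Answer: Gamma_xxx = -22/97, Gamma_xxy = 0, Gamma_xyy = 459/388, Gamma_yxx = 0, Gamma_yxy = -12/17, Gamma_yyy = 0; accelerations (d^2x/dtau^2, d^2y/dtau^2) = (-21083/6208, -42/17)


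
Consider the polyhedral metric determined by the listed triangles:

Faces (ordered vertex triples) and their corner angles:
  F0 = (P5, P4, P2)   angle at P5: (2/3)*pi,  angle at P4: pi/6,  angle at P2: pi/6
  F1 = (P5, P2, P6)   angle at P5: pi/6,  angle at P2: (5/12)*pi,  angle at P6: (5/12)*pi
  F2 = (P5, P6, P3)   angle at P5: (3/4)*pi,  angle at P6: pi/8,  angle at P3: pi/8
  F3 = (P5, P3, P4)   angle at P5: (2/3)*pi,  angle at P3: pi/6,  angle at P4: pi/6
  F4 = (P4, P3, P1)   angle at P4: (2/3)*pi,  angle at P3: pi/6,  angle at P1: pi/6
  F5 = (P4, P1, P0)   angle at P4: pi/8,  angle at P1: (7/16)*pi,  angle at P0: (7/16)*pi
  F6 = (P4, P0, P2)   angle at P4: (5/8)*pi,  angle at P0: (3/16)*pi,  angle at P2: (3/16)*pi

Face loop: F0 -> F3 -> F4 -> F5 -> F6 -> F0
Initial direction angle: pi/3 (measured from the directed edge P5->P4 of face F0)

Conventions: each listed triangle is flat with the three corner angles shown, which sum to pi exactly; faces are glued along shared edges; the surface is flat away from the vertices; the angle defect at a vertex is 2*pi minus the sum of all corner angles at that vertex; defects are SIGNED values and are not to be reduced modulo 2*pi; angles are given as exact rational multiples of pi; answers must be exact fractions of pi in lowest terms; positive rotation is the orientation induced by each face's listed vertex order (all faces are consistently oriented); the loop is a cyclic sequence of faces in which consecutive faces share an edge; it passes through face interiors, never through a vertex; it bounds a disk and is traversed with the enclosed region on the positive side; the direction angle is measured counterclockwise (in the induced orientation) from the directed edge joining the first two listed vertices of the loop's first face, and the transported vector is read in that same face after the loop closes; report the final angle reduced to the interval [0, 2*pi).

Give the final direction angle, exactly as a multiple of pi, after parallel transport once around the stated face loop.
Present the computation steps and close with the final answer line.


enclosed vertex P4: corner angles sum to (7/4)*pi, defect = 2*pi - (7/4)*pi = pi/4
the final direction is the initial angle plus the enclosed defects, taken mod 2*pi in the induced orientation
final angle = pi/3 + pi/4 = (7/12)*pi (mod 2*pi)

Answer: final direction angle = (7/12)*pi


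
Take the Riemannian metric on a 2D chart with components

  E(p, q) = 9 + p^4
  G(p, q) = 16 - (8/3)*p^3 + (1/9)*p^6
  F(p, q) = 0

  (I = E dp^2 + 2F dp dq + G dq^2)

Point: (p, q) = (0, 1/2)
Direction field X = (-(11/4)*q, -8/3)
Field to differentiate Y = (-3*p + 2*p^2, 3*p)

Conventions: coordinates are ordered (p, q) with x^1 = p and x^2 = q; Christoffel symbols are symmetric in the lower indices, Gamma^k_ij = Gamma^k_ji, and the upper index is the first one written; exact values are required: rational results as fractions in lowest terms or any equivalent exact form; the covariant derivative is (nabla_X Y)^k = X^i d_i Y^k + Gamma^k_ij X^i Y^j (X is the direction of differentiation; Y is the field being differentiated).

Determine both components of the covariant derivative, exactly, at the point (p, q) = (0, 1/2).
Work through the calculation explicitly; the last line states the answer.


E = 9, F = 0, G = 16 at the point
E_p = 0, E_q = 0, F_p = 0, F_q = 0, G_p = 0, G_q = 0
EG - F^2 = 144;  g^inv = (1/144) * [[16, 0], [0, 9]]
first-kind symbols [ij,l] = (1/2)(d_i g_jl + d_j g_il - d_l g_ij): [pp,p] = E_p/2 = 0, [pp,q] = F_p - E_q/2 = 0, [pq,p] = E_q/2 = 0, [pq,q] = G_p/2 = 0, [qq,p] = F_q - G_p/2 = 0, [qq,q] = G_q/2 = 0
Gamma^p_ij = (G*[ij,p] - F*[ij,q])/(EG - F^2), Gamma^q_ij = (E*[ij,q] - F*[ij,p])/(EG - F^2)
Gamma_ppp = 0, Gamma_ppq = 0, Gamma_pqq = 0, Gamma_qpp = 0, Gamma_qpq = 0, Gamma_qqq = 0
X = (-11/8, -8/3), Y = (0, 0) at the point

Answer: (nabla_X Y)^p = 33/8, (nabla_X Y)^q = -33/8


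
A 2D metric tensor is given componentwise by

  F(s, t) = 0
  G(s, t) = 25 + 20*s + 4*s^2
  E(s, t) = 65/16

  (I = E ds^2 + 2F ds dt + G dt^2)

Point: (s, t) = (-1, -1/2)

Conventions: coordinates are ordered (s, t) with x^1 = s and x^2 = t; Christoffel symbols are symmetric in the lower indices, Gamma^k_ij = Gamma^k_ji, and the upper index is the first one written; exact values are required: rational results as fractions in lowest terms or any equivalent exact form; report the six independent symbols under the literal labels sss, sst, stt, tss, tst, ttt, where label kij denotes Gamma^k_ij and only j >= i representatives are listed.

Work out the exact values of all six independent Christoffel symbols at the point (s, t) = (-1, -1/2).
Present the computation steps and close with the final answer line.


E = 65/16, F = 0, G = 9 at the point
E_s = 0, E_t = 0, F_s = 0, F_t = 0, G_s = 12, G_t = 0
EG - F^2 = 585/16;  g^inv = (16/585) * [[9, 0], [0, 65/16]]
first-kind symbols [ij,l] = (1/2)(d_i g_jl + d_j g_il - d_l g_ij): [ss,s] = E_s/2 = 0, [ss,t] = F_s - E_t/2 = 0, [st,s] = E_t/2 = 0, [st,t] = G_s/2 = 6, [tt,s] = F_t - G_s/2 = -6, [tt,t] = G_t/2 = 0
Gamma^s_ij = (G*[ij,s] - F*[ij,t])/(EG - F^2), Gamma^t_ij = (E*[ij,t] - F*[ij,s])/(EG - F^2)

Answer: Gamma_sss = 0, Gamma_sst = 0, Gamma_stt = -96/65, Gamma_tss = 0, Gamma_tst = 2/3, Gamma_ttt = 0


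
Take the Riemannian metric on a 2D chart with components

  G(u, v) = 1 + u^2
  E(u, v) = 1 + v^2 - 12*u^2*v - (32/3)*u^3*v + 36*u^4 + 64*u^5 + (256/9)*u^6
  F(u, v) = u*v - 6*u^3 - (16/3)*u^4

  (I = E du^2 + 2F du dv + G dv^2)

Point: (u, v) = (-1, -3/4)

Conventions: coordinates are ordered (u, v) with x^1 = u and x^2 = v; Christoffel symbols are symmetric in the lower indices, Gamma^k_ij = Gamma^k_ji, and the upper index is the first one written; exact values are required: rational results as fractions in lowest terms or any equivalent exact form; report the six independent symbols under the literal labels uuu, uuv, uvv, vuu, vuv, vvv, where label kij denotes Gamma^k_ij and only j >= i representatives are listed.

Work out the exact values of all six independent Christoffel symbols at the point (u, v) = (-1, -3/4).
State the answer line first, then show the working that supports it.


Answer: Gamma_uuu = 816/577, Gamma_uuv = -204/577, Gamma_uvv = 0, Gamma_vuu = 576/577, Gamma_vuv = -144/577, Gamma_vvv = 0

E = 433/144, F = 17/12, G = 2 at the point
E_u = 34/3, E_v = -17/6, F_u = 31/12, F_v = -1, G_u = -2, G_v = 0
EG - F^2 = 577/144;  g^inv = (144/577) * [[2, -17/12], [-17/12, 433/144]]
first-kind symbols [ij,l] = (1/2)(d_i g_jl + d_j g_il - d_l g_ij): [uu,u] = E_u/2 = 17/3, [uu,v] = F_u - E_v/2 = 4, [uv,u] = E_v/2 = -17/12, [uv,v] = G_u/2 = -1, [vv,u] = F_v - G_u/2 = 0, [vv,v] = G_v/2 = 0
Gamma^u_ij = (G*[ij,u] - F*[ij,v])/(EG - F^2), Gamma^v_ij = (E*[ij,v] - F*[ij,u])/(EG - F^2)


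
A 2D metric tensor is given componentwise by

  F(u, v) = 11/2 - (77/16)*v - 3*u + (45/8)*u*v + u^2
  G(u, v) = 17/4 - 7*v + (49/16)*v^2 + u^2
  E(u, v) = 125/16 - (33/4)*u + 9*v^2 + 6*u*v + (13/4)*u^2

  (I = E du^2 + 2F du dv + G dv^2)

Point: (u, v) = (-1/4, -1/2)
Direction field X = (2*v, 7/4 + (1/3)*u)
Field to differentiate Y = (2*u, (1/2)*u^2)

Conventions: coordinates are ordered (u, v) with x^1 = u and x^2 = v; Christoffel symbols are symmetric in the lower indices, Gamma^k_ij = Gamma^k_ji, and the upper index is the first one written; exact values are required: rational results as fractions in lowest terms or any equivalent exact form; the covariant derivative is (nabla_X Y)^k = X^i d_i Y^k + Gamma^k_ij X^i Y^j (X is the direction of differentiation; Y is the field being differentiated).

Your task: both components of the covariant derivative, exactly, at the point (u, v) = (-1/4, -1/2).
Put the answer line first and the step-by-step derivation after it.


Answer: (nabla_X Y)^u = -44689/31968, (nabla_X Y)^v = -15299/31968

E = 837/64, F = 603/64, G = 549/64 at the point
E_u = -103/8, E_v = -21/2, F_u = -101/16, F_v = -199/32, G_u = -1/2, G_v = -161/16
EG - F^2 = 2997/128;  g^inv = (128/2997) * [[549/64, -603/64], [-603/64, 837/64]]
first-kind symbols [ij,l] = (1/2)(d_i g_jl + d_j g_il - d_l g_ij): [uu,u] = E_u/2 = -103/16, [uu,v] = F_u - E_v/2 = -17/16, [uv,u] = E_v/2 = -21/4, [uv,v] = G_u/2 = -1/4, [vv,u] = F_v - G_u/2 = -191/32, [vv,v] = G_v/2 = -161/32
Gamma^u_ij = (G*[ij,u] - F*[ij,v])/(EG - F^2), Gamma^v_ij = (E*[ij,v] - F*[ij,u])/(EG - F^2)
Gamma_uuu = -643/333, Gamma_uuv = -607/333, Gamma_uvv = -6/37, Gamma_vuu = 665/333, Gamma_vuv = 73/37, Gamma_vvv = -136/333
X = (-1, 5/3), Y = (-1/2, 1/32) at the point


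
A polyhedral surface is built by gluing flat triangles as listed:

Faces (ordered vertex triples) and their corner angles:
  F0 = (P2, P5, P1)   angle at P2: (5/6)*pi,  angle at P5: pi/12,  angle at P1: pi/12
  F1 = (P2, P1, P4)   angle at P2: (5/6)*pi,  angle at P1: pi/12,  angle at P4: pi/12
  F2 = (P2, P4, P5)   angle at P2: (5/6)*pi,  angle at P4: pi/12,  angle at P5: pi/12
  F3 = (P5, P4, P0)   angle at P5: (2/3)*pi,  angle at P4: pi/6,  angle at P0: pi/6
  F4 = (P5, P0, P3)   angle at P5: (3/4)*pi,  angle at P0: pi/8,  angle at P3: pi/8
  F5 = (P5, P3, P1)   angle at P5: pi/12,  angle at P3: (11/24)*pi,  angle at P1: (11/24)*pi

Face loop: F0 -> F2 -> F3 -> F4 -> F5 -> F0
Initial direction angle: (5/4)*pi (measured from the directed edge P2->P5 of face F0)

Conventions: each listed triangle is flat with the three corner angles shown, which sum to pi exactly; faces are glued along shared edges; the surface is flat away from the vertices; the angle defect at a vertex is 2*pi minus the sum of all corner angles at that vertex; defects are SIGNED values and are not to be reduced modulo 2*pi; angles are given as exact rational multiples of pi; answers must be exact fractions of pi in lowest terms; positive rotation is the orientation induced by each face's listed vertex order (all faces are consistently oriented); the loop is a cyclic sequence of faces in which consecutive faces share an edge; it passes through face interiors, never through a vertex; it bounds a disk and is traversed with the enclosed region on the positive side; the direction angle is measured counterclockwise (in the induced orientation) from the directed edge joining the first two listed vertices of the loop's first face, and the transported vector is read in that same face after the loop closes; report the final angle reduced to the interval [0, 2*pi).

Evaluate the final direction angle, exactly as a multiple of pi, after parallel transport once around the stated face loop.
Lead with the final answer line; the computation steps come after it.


Answer: final direction angle = (19/12)*pi

enclosed vertex P5: corner angles sum to (5/3)*pi, defect = 2*pi - (5/3)*pi = pi/3
transport around the loop rotates by the sum of enclosed defects; add to the initial angle mod 2*pi
final angle = (5/4)*pi + pi/3 = (19/12)*pi (mod 2*pi)


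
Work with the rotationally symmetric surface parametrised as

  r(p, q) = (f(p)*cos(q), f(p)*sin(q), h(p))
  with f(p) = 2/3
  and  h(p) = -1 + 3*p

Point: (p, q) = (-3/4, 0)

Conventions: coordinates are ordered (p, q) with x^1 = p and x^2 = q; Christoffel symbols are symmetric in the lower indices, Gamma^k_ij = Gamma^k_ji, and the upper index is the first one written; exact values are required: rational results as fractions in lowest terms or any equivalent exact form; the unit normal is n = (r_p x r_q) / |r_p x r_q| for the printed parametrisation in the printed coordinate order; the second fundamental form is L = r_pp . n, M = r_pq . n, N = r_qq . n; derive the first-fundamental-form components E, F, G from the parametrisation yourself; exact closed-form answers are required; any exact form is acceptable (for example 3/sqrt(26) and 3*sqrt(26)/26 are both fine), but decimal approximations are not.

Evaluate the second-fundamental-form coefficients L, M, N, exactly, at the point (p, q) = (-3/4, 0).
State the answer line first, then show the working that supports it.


Answer: L = 0, M = 0, N = 2/3

f = 2/3, f' = 0, f'' = 0, h' = 3, h'' = 0
E = 9, F = 0, G = 4/9; answer radicand W^2 = 9
unnormalised second-form numerators: l = 0, m = 0, n = 2; L = l/sqrt(9), and similarly M = m/sqrt(W^2), N = n/sqrt(W^2)


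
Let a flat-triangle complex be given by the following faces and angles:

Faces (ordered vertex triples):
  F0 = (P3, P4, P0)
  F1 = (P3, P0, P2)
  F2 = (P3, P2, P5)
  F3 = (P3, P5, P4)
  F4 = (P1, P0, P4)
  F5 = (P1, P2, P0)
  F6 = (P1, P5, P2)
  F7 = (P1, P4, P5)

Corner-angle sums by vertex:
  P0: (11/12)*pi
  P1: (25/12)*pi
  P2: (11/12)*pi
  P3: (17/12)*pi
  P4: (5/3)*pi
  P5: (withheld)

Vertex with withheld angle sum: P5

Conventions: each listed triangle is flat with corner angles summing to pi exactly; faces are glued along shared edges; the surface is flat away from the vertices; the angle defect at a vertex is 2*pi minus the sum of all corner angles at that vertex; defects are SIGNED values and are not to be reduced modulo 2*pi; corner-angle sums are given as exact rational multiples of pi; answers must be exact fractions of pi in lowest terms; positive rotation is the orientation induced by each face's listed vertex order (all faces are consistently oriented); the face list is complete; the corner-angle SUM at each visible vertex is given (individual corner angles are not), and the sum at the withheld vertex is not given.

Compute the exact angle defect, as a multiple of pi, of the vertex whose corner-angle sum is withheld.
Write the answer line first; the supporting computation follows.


Answer: defect(P5) = pi

V = 6, E = 12, F = 8; chi = V - E + F = 2
Gauss-Bonnet: total defect = 2*pi*chi = 4*pi; visible defects sum to 3*pi


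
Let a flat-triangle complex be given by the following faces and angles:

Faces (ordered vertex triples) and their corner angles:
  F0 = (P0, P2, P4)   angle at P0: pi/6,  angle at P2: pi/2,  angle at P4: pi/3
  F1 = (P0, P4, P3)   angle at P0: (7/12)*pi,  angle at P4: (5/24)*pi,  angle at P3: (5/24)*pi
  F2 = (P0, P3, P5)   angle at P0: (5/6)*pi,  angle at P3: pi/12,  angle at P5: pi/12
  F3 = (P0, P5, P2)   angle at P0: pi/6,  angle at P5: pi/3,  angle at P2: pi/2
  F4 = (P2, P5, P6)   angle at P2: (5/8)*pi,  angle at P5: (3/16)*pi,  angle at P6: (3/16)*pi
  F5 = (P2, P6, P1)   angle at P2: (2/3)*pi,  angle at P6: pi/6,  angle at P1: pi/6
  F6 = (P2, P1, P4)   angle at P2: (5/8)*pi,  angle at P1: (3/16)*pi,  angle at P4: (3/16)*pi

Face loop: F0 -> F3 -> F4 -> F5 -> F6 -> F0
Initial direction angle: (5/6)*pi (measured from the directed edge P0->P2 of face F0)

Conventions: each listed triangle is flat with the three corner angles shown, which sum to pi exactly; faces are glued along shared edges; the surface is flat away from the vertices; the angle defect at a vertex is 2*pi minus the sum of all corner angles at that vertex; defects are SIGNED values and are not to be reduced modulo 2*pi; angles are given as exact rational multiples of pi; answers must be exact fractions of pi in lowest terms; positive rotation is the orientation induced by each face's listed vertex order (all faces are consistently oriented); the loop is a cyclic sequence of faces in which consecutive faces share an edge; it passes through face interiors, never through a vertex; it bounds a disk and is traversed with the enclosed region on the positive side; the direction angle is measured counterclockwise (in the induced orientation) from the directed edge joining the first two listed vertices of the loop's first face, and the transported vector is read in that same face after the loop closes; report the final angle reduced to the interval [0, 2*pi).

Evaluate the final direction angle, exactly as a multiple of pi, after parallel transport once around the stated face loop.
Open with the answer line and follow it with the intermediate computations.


Answer: final direction angle = (23/12)*pi

enclosed vertex P2: corner angles sum to (35/12)*pi, defect = 2*pi - (35/12)*pi = (-11/12)*pi
adding the enclosed defects to the starting angle (mod 2*pi, induced orientation) gives the holonomy
final angle = (5/6)*pi - (11/12)*pi = (23/12)*pi (mod 2*pi)


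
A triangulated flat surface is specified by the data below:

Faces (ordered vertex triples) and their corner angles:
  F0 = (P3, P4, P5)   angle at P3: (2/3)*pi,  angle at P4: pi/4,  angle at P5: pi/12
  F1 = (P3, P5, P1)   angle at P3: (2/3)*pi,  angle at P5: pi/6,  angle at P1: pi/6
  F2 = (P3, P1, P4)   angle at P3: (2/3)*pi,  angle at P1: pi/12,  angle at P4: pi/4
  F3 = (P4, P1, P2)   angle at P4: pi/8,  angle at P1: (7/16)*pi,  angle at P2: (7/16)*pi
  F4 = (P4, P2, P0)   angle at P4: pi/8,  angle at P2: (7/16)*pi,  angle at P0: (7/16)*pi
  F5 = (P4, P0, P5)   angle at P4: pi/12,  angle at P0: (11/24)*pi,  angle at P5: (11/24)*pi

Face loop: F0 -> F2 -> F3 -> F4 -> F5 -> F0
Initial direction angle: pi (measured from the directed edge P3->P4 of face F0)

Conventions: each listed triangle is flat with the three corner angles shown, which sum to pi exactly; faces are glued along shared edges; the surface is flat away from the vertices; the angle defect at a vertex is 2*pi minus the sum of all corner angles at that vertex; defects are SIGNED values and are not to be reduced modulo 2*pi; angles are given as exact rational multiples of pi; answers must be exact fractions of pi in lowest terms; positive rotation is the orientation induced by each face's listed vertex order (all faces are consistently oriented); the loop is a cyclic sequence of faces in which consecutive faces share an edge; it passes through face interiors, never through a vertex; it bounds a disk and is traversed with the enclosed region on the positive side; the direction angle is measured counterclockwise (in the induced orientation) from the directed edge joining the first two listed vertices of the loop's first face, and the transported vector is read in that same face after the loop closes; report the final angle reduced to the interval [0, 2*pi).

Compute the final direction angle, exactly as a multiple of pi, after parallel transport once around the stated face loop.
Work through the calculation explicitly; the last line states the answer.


enclosed vertex P4: corner angles sum to (5/6)*pi, defect = 2*pi - (5/6)*pi = (7/6)*pi
the final direction is the initial angle plus the enclosed defects, taken mod 2*pi in the induced orientation
final angle = pi + (7/6)*pi = pi/6 (mod 2*pi)

Answer: final direction angle = pi/6


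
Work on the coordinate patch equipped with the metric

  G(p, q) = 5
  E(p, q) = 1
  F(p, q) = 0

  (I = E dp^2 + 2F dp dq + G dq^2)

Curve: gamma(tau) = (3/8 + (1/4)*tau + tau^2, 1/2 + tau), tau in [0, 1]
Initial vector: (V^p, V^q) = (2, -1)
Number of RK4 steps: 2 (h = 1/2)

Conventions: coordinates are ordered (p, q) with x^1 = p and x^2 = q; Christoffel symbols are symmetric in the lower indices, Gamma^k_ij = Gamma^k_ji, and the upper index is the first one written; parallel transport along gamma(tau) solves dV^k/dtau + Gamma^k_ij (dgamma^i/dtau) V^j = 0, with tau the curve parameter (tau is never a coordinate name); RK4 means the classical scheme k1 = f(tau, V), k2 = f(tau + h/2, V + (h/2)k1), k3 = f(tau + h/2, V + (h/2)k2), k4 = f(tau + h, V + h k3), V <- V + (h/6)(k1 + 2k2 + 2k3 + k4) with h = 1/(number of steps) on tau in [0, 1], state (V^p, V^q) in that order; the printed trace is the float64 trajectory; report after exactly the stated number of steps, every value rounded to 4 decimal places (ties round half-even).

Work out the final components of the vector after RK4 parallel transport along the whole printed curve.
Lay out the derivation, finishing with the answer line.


gamma'(tau) = (1/4 + 2*tau, 1); f(tau, V)^k = -Gamma^k_ij(gamma(tau)) gamma'^i(tau) V^j; h = 1/2; intermediate values shown to 6 dp
curve data and Christoffel symbols at the stage parameters:
  tau = 0.000000: gamma = (0.375000, 0.500000), gamma' = (0.250000, 1.000000); Gamma_ppp = 0.000000, Gamma_ppq = 0.000000, Gamma_pqq = 0.000000, Gamma_qpp = 0.000000, Gamma_qpq = 0.000000, Gamma_qqq = 0.000000
  tau = 0.250000: gamma = (0.500000, 0.750000), gamma' = (0.750000, 1.000000); Gamma_ppp = 0.000000, Gamma_ppq = 0.000000, Gamma_pqq = 0.000000, Gamma_qpp = 0.000000, Gamma_qpq = 0.000000, Gamma_qqq = 0.000000
  tau = 0.500000: gamma = (0.750000, 1.000000), gamma' = (1.250000, 1.000000); Gamma_ppp = 0.000000, Gamma_ppq = 0.000000, Gamma_pqq = 0.000000, Gamma_qpp = 0.000000, Gamma_qpq = 0.000000, Gamma_qqq = 0.000000
  tau = 0.750000: gamma = (1.125000, 1.250000), gamma' = (1.750000, 1.000000); Gamma_ppp = 0.000000, Gamma_ppq = 0.000000, Gamma_pqq = 0.000000, Gamma_qpp = 0.000000, Gamma_qpq = 0.000000, Gamma_qqq = 0.000000
  tau = 1.000000: gamma = (1.625000, 1.500000), gamma' = (2.250000, 1.000000); Gamma_ppp = 0.000000, Gamma_ppq = 0.000000, Gamma_pqq = 0.000000, Gamma_qpp = 0.000000, Gamma_qpq = 0.000000, Gamma_qqq = 0.000000
step 0: V^p = 2.0000, V^q = -1.0000
step 1: k1 = (0.000000, 0.000000), k2 = (0.000000, 0.000000), k3 = (0.000000, 0.000000), k4 = (0.000000, 0.000000); V <- V + (h/6)(k1 + 2k2 + 2k3 + k4): V^p = 2.0000, V^q = -1.0000
step 2: k1 = (0.000000, 0.000000), k2 = (0.000000, 0.000000), k3 = (0.000000, 0.000000), k4 = (0.000000, 0.000000); V <- V + (h/6)(k1 + 2k2 + 2k3 + k4): V^p = 2.0000, V^q = -1.0000

Answer: V^p = 2.0000, V^q = -1.0000


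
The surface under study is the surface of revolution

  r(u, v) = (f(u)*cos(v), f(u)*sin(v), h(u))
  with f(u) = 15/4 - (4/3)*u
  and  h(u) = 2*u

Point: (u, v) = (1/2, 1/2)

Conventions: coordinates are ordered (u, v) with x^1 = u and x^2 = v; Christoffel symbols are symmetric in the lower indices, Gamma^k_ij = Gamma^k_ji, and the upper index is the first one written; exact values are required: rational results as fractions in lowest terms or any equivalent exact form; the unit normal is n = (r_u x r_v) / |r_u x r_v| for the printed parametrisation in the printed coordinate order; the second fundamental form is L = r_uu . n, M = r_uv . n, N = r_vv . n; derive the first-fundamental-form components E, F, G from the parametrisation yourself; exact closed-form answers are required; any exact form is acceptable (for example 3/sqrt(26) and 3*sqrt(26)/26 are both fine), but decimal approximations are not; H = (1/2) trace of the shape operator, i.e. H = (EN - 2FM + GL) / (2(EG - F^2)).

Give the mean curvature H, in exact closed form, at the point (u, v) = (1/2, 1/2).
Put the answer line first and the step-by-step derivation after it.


Answer: H = 18*sqrt(13)/481

f = 37/12, f' = -4/3, f'' = 0, h' = 2, h'' = 0
E = 52/9, F = 0, G = 1369/144; answer radicand W^2 = 52/9
unnormalised second-form numerators: l = 0, m = 0, n = 37/6; L = l/sqrt(52/9), and similarly M = m/sqrt(W^2), N = n/sqrt(W^2)
H = (E*n - 2*F*m + G*l) / (2*(EG - F^2)*sqrt(W^2)); E*n - 2*F*m + G*l = 962/27, EG - F^2 = 17797/324, so H = (12/37)/sqrt(52/9)


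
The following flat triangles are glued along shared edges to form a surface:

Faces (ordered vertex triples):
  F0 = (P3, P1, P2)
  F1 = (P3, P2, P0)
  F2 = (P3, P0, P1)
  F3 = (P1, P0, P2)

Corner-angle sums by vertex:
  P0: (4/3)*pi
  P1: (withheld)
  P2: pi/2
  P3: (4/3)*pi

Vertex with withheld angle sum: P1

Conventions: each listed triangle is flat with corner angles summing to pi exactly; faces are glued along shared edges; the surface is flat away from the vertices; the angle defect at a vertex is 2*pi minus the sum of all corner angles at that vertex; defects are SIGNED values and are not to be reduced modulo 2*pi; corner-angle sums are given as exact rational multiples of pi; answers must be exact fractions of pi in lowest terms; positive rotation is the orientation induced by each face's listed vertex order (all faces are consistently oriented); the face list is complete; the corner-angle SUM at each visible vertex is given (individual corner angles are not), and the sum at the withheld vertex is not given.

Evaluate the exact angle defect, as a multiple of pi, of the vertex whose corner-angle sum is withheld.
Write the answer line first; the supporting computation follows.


Answer: defect(P1) = (7/6)*pi

V = 4, E = 6, F = 4; chi = V - E + F = 2
Gauss-Bonnet: total defect = 2*pi*chi = 4*pi; visible defects sum to (17/6)*pi


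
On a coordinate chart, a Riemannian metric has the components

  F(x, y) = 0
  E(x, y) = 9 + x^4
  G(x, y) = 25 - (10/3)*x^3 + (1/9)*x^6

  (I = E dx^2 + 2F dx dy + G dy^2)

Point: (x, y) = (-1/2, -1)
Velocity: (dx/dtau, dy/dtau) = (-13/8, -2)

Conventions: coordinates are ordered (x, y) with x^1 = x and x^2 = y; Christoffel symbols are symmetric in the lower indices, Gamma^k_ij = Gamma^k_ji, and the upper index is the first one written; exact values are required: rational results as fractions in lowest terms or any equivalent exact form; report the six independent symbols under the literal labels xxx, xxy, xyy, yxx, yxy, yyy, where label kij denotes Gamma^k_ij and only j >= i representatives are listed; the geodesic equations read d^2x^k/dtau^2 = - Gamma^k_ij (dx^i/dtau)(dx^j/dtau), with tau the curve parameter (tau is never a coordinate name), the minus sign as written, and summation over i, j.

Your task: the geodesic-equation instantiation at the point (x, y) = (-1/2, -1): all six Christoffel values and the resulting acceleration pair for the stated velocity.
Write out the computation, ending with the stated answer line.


E = 145/16, F = 0, G = 14641/576 at the point
E_x = -1/2, E_y = 0, F_x = 0, F_y = 0, G_x = -121/48, G_y = 0
EG - F^2 = 2122945/9216;  g^inv = (9216/2122945) * [[14641/576, 0], [0, 145/16]]
first-kind symbols [ij,l] = (1/2)(d_i g_jl + d_j g_il - d_l g_ij): [xx,x] = E_x/2 = -1/4, [xx,y] = F_x - E_y/2 = 0, [xy,x] = E_y/2 = 0, [xy,y] = G_x/2 = -121/96, [yy,x] = F_y - G_x/2 = 121/96, [yy,y] = G_y/2 = 0
Gamma^x_ij = (G*[ij,x] - F*[ij,y])/(EG - F^2), Gamma^y_ij = (E*[ij,y] - F*[ij,x])/(EG - F^2)
Gamma_xxx = -4/145, Gamma_xxy = 0, Gamma_xyy = 121/870, Gamma_yxx = 0, Gamma_yxy = -6/121, Gamma_yyy = 0
d^2x/dtau^2 = -(Gamma_xxx*(-13/8)^2 + 2*Gamma_xxy*(-13/8)*(-2) + Gamma_xyy*(-2)^2) = -673/1392
d^2y/dtau^2 = -(Gamma_yxx*(-13/8)^2 + 2*Gamma_yxy*(-13/8)*(-2) + Gamma_yyy*(-2)^2) = 39/121

Answer: Gamma_xxx = -4/145, Gamma_xxy = 0, Gamma_xyy = 121/870, Gamma_yxx = 0, Gamma_yxy = -6/121, Gamma_yyy = 0; accelerations (d^2x/dtau^2, d^2y/dtau^2) = (-673/1392, 39/121)
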